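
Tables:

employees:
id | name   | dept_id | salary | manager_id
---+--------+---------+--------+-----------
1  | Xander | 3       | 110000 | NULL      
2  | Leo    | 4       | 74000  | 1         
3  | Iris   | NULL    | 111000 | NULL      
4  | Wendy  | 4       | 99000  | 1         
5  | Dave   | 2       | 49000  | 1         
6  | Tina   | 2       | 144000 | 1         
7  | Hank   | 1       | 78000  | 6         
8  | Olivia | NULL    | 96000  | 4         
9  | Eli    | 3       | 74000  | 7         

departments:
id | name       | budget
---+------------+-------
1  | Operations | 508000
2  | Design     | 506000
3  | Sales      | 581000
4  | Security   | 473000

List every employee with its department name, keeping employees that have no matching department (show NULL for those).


LEFT JOIN keeps every row from employees (the left table); where dept_id has no match in departments, the department columns become NULL. Walk through each employee:
  - employee 1 (Xander): dept_id=3 -> matches Sales
  - employee 2 (Leo): dept_id=4 -> matches Security
  - employee 3 (Iris): dept_id=NULL, no match -> kept with NULL
  - employee 4 (Wendy): dept_id=4 -> matches Security
  - employee 5 (Dave): dept_id=2 -> matches Design
  - employee 6 (Tina): dept_id=2 -> matches Design
  - employee 7 (Hank): dept_id=1 -> matches Operations
  - employee 8 (Olivia): dept_id=NULL, no match -> kept with NULL
  - employee 9 (Eli): dept_id=3 -> matches Sales
All 9 rows appear; 2 have NULL department.

SQL:
SELECT a.name, b.name AS department
FROM employees a
LEFT JOIN departments b ON a.dept_id = b.id

Result:
name   | department
-------+-----------
Xander | Sales     
Leo    | Security  
Iris   | NULL      
Wendy  | Security  
Dave   | Design    
Tina   | Design    
Hank   | Operations
Olivia | NULL      
Eli    | Sales     


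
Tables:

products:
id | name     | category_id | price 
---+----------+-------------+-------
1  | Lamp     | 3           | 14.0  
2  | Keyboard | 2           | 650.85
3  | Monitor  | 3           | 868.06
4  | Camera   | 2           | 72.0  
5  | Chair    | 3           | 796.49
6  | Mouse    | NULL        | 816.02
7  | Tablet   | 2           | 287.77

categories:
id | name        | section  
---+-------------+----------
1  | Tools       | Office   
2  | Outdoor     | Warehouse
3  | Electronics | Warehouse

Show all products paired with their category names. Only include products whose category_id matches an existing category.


INNER JOIN keeps only products rows whose category_id matches an id in categories. Walk through each product:
  - product 1 (Lamp): category_id=3 -> matches Electronics
  - product 2 (Keyboard): category_id=2 -> matches Outdoor
  - product 3 (Monitor): category_id=3 -> matches Electronics
  - product 4 (Camera): category_id=2 -> matches Outdoor
  - product 5 (Chair): category_id=3 -> matches Electronics
  - product 6 (Mouse): category_id=NULL, no match -> dropped
  - product 7 (Tablet): category_id=2 -> matches Outdoor
So 1 of 7 rows is dropped.

SQL:
SELECT a.name, b.name AS category
FROM products a
INNER JOIN categories b ON a.category_id = b.id

Result:
name     | category   
---------+------------
Lamp     | Electronics
Keyboard | Outdoor    
Monitor  | Electronics
Camera   | Outdoor    
Chair    | Electronics
Tablet   | Outdoor    


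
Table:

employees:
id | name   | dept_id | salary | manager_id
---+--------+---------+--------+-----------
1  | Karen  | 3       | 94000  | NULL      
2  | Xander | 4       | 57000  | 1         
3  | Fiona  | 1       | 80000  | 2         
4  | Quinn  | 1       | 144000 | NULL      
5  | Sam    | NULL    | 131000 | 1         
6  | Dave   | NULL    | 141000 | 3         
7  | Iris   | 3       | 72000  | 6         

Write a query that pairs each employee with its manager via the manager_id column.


This is a self-join: employees is joined to a second copy of itself, matching each row's manager_id to another row's id. Use LEFT JOIN so rows with manager_id=NULL are kept.
  - employee 1 (Karen): manager_id=NULL -> NULL
  - employee 2 (Xander): manager_id=1 -> Karen
  - employee 3 (Fiona): manager_id=2 -> Xander
  - employee 4 (Quinn): manager_id=NULL -> NULL
  - employee 5 (Sam): manager_id=1 -> Karen
  - employee 6 (Dave): manager_id=3 -> Fiona
  - employee 7 (Iris): manager_id=6 -> Dave

SQL:
SELECT a.name AS item, b.name AS manager
FROM employees a
LEFT JOIN employees b ON a.manager_id = b.id

Result:
item   | manager
-------+--------
Karen  | NULL   
Xander | Karen  
Fiona  | Xander 
Quinn  | NULL   
Sam    | Karen  
Dave   | Fiona  
Iris   | Dave   


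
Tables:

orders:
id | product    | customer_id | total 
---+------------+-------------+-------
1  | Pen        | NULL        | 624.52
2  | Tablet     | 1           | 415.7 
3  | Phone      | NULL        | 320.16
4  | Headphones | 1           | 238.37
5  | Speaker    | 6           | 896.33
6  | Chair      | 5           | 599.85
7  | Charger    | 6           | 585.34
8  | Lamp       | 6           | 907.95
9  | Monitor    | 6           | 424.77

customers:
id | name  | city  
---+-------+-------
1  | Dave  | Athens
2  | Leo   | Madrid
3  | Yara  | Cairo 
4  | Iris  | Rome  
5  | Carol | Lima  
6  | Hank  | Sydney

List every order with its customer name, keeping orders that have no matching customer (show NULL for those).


LEFT JOIN keeps every row from orders (the left table); where customer_id has no match in customers, the customer columns become NULL. Walk through each order:
  - order 1 (Pen): customer_id=NULL, no match -> kept with NULL
  - order 2 (Tablet): customer_id=1 -> matches Dave
  - order 3 (Phone): customer_id=NULL, no match -> kept with NULL
  - order 4 (Headphones): customer_id=1 -> matches Dave
  - order 5 (Speaker): customer_id=6 -> matches Hank
  - order 6 (Chair): customer_id=5 -> matches Carol
  - order 7 (Charger): customer_id=6 -> matches Hank
  - order 8 (Lamp): customer_id=6 -> matches Hank
  - order 9 (Monitor): customer_id=6 -> matches Hank
All 9 rows appear; 2 have NULL customer.

SQL:
SELECT a.product, b.name AS customer
FROM orders a
LEFT JOIN customers b ON a.customer_id = b.id

Result:
product    | customer
-----------+---------
Pen        | NULL    
Tablet     | Dave    
Phone      | NULL    
Headphones | Dave    
Speaker    | Hank    
Chair      | Carol   
Charger    | Hank    
Lamp       | Hank    
Monitor    | Hank    


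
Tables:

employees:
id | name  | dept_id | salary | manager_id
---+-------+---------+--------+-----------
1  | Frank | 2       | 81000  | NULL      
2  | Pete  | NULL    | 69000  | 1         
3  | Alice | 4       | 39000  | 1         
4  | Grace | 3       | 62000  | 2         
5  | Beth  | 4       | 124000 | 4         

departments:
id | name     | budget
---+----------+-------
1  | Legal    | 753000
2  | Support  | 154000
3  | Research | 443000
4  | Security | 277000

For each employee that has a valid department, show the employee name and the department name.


INNER JOIN keeps only employees rows whose dept_id matches an id in departments. Walk through each employee:
  - employee 1 (Frank): dept_id=2 -> matches Support
  - employee 2 (Pete): dept_id=NULL, no match -> dropped
  - employee 3 (Alice): dept_id=4 -> matches Security
  - employee 4 (Grace): dept_id=3 -> matches Research
  - employee 5 (Beth): dept_id=4 -> matches Security
So 1 of 5 rows is dropped.

SQL:
SELECT a.name, b.name AS department
FROM employees a
INNER JOIN departments b ON a.dept_id = b.id

Result:
name  | department
------+-----------
Frank | Support   
Alice | Security  
Grace | Research  
Beth  | Security  


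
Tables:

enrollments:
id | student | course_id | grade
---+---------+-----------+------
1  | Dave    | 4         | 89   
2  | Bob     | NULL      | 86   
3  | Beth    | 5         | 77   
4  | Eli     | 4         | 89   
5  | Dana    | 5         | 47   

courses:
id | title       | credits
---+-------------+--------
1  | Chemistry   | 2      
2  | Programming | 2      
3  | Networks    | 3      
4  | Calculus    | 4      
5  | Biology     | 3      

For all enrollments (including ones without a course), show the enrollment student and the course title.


LEFT JOIN keeps every row from enrollments (the left table); where course_id has no match in courses, the course columns become NULL. Walk through each enrollment:
  - enrollment 1 (Dave): course_id=4 -> matches Calculus
  - enrollment 2 (Bob): course_id=NULL, no match -> kept with NULL
  - enrollment 3 (Beth): course_id=5 -> matches Biology
  - enrollment 4 (Eli): course_id=4 -> matches Calculus
  - enrollment 5 (Dana): course_id=5 -> matches Biology
All 5 rows appear; 1 has NULL course.

SQL:
SELECT a.student, b.title AS course
FROM enrollments a
LEFT JOIN courses b ON a.course_id = b.id

Result:
student | course  
--------+---------
Dave    | Calculus
Bob     | NULL    
Beth    | Biology 
Eli     | Calculus
Dana    | Biology 


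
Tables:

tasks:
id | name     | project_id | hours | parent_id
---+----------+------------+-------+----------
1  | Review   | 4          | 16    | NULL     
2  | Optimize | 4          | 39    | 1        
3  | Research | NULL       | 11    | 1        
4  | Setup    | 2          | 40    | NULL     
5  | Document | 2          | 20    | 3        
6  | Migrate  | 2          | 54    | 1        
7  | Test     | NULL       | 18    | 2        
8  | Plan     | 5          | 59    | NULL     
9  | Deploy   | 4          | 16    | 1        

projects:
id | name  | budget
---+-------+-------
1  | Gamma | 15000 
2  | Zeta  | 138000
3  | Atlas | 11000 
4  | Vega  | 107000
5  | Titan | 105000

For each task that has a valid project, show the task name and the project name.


INNER JOIN keeps only tasks rows whose project_id matches an id in projects. Walk through each task:
  - task 1 (Review): project_id=4 -> matches Vega
  - task 2 (Optimize): project_id=4 -> matches Vega
  - task 3 (Research): project_id=NULL, no match -> dropped
  - task 4 (Setup): project_id=2 -> matches Zeta
  - task 5 (Document): project_id=2 -> matches Zeta
  - task 6 (Migrate): project_id=2 -> matches Zeta
  - task 7 (Test): project_id=NULL, no match -> dropped
  - task 8 (Plan): project_id=5 -> matches Titan
  - task 9 (Deploy): project_id=4 -> matches Vega
So 2 of 9 rows are dropped.

SQL:
SELECT a.name, b.name AS project
FROM tasks a
INNER JOIN projects b ON a.project_id = b.id

Result:
name     | project
---------+--------
Review   | Vega   
Optimize | Vega   
Setup    | Zeta   
Document | Zeta   
Migrate  | Zeta   
Plan     | Titan  
Deploy   | Vega   


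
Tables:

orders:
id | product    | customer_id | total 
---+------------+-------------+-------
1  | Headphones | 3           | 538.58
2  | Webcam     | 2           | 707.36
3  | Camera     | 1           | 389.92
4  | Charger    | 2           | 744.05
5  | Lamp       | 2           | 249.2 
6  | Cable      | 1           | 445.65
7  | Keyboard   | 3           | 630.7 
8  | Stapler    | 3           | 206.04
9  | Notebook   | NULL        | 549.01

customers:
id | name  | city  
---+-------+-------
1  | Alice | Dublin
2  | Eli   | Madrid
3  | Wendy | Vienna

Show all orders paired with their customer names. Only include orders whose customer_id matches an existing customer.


INNER JOIN keeps only orders rows whose customer_id matches an id in customers. Walk through each order:
  - order 1 (Headphones): customer_id=3 -> matches Wendy
  - order 2 (Webcam): customer_id=2 -> matches Eli
  - order 3 (Camera): customer_id=1 -> matches Alice
  - order 4 (Charger): customer_id=2 -> matches Eli
  - order 5 (Lamp): customer_id=2 -> matches Eli
  - order 6 (Cable): customer_id=1 -> matches Alice
  - order 7 (Keyboard): customer_id=3 -> matches Wendy
  - order 8 (Stapler): customer_id=3 -> matches Wendy
  - order 9 (Notebook): customer_id=NULL, no match -> dropped
So 1 of 9 rows is dropped.

SQL:
SELECT a.product, b.name AS customer
FROM orders a
INNER JOIN customers b ON a.customer_id = b.id

Result:
product    | customer
-----------+---------
Headphones | Wendy   
Webcam     | Eli     
Camera     | Alice   
Charger    | Eli     
Lamp       | Eli     
Cable      | Alice   
Keyboard   | Wendy   
Stapler    | Wendy   


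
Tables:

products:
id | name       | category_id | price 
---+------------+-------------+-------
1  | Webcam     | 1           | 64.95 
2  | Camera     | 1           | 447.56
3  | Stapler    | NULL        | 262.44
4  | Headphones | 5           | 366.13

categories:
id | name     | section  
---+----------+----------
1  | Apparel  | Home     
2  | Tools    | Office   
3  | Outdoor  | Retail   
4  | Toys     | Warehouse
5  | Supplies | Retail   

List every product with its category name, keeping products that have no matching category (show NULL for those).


LEFT JOIN keeps every row from products (the left table); where category_id has no match in categories, the category columns become NULL. Walk through each product:
  - product 1 (Webcam): category_id=1 -> matches Apparel
  - product 2 (Camera): category_id=1 -> matches Apparel
  - product 3 (Stapler): category_id=NULL, no match -> kept with NULL
  - product 4 (Headphones): category_id=5 -> matches Supplies
All 4 rows appear; 1 has NULL category.

SQL:
SELECT a.name, b.name AS category
FROM products a
LEFT JOIN categories b ON a.category_id = b.id

Result:
name       | category
-----------+---------
Webcam     | Apparel 
Camera     | Apparel 
Stapler    | NULL    
Headphones | Supplies


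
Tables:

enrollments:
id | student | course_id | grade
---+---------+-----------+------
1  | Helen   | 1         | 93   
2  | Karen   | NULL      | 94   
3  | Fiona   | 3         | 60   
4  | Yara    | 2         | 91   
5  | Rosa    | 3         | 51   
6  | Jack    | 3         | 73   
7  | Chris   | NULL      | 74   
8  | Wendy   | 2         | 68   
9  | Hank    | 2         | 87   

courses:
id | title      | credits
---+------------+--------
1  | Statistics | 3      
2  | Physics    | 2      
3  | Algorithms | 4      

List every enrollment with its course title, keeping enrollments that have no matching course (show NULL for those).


LEFT JOIN keeps every row from enrollments (the left table); where course_id has no match in courses, the course columns become NULL. Walk through each enrollment:
  - enrollment 1 (Helen): course_id=1 -> matches Statistics
  - enrollment 2 (Karen): course_id=NULL, no match -> kept with NULL
  - enrollment 3 (Fiona): course_id=3 -> matches Algorithms
  - enrollment 4 (Yara): course_id=2 -> matches Physics
  - enrollment 5 (Rosa): course_id=3 -> matches Algorithms
  - enrollment 6 (Jack): course_id=3 -> matches Algorithms
  - enrollment 7 (Chris): course_id=NULL, no match -> kept with NULL
  - enrollment 8 (Wendy): course_id=2 -> matches Physics
  - enrollment 9 (Hank): course_id=2 -> matches Physics
All 9 rows appear; 2 have NULL course.

SQL:
SELECT a.student, b.title AS course
FROM enrollments a
LEFT JOIN courses b ON a.course_id = b.id

Result:
student | course    
--------+-----------
Helen   | Statistics
Karen   | NULL      
Fiona   | Algorithms
Yara    | Physics   
Rosa    | Algorithms
Jack    | Algorithms
Chris   | NULL      
Wendy   | Physics   
Hank    | Physics   


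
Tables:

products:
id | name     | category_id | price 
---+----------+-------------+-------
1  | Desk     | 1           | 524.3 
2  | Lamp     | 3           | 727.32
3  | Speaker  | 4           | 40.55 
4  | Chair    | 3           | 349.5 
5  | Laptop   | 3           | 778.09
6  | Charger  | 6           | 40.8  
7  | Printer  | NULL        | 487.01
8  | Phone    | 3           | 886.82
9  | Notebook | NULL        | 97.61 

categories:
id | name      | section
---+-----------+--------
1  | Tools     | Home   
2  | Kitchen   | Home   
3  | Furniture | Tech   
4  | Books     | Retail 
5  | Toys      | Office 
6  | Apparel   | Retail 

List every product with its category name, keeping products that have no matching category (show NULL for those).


LEFT JOIN keeps every row from products (the left table); where category_id has no match in categories, the category columns become NULL. Walk through each product:
  - product 1 (Desk): category_id=1 -> matches Tools
  - product 2 (Lamp): category_id=3 -> matches Furniture
  - product 3 (Speaker): category_id=4 -> matches Books
  - product 4 (Chair): category_id=3 -> matches Furniture
  - product 5 (Laptop): category_id=3 -> matches Furniture
  - product 6 (Charger): category_id=6 -> matches Apparel
  - product 7 (Printer): category_id=NULL, no match -> kept with NULL
  - product 8 (Phone): category_id=3 -> matches Furniture
  - product 9 (Notebook): category_id=NULL, no match -> kept with NULL
All 9 rows appear; 2 have NULL category.

SQL:
SELECT a.name, b.name AS category
FROM products a
LEFT JOIN categories b ON a.category_id = b.id

Result:
name     | category 
---------+----------
Desk     | Tools    
Lamp     | Furniture
Speaker  | Books    
Chair    | Furniture
Laptop   | Furniture
Charger  | Apparel  
Printer  | NULL     
Phone    | Furniture
Notebook | NULL     


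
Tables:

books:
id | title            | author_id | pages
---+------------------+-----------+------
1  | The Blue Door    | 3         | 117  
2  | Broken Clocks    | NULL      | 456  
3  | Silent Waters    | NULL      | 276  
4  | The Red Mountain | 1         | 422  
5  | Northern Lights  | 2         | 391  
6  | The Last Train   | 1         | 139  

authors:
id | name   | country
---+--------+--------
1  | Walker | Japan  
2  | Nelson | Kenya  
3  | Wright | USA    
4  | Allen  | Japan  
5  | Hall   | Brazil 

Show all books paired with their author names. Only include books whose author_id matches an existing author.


INNER JOIN keeps only books rows whose author_id matches an id in authors. Walk through each book:
  - book 1 (The Blue Door): author_id=3 -> matches Wright
  - book 2 (Broken Clocks): author_id=NULL, no match -> dropped
  - book 3 (Silent Waters): author_id=NULL, no match -> dropped
  - book 4 (The Red Mountain): author_id=1 -> matches Walker
  - book 5 (Northern Lights): author_id=2 -> matches Nelson
  - book 6 (The Last Train): author_id=1 -> matches Walker
So 2 of 6 rows are dropped.

SQL:
SELECT a.title, b.name AS author
FROM books a
INNER JOIN authors b ON a.author_id = b.id

Result:
title            | author
-----------------+-------
The Blue Door    | Wright
The Red Mountain | Walker
Northern Lights  | Nelson
The Last Train   | Walker


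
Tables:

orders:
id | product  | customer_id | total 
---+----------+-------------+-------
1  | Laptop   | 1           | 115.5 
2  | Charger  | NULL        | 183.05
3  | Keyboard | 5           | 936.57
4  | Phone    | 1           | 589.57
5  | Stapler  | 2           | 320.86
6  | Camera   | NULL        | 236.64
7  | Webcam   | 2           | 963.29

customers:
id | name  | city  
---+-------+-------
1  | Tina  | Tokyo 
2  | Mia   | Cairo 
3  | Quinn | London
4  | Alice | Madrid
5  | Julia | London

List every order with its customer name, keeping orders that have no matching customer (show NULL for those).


LEFT JOIN keeps every row from orders (the left table); where customer_id has no match in customers, the customer columns become NULL. Walk through each order:
  - order 1 (Laptop): customer_id=1 -> matches Tina
  - order 2 (Charger): customer_id=NULL, no match -> kept with NULL
  - order 3 (Keyboard): customer_id=5 -> matches Julia
  - order 4 (Phone): customer_id=1 -> matches Tina
  - order 5 (Stapler): customer_id=2 -> matches Mia
  - order 6 (Camera): customer_id=NULL, no match -> kept with NULL
  - order 7 (Webcam): customer_id=2 -> matches Mia
All 7 rows appear; 2 have NULL customer.

SQL:
SELECT a.product, b.name AS customer
FROM orders a
LEFT JOIN customers b ON a.customer_id = b.id

Result:
product  | customer
---------+---------
Laptop   | Tina    
Charger  | NULL    
Keyboard | Julia   
Phone    | Tina    
Stapler  | Mia     
Camera   | NULL    
Webcam   | Mia     


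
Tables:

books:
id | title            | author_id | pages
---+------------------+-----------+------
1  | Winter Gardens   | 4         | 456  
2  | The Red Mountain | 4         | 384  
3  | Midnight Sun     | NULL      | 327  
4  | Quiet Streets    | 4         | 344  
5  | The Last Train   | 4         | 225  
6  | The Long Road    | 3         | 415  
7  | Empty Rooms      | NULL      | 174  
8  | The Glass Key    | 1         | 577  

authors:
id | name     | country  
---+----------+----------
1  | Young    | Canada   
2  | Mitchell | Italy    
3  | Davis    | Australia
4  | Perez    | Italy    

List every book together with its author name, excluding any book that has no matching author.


INNER JOIN keeps only books rows whose author_id matches an id in authors. Walk through each book:
  - book 1 (Winter Gardens): author_id=4 -> matches Perez
  - book 2 (The Red Mountain): author_id=4 -> matches Perez
  - book 3 (Midnight Sun): author_id=NULL, no match -> dropped
  - book 4 (Quiet Streets): author_id=4 -> matches Perez
  - book 5 (The Last Train): author_id=4 -> matches Perez
  - book 6 (The Long Road): author_id=3 -> matches Davis
  - book 7 (Empty Rooms): author_id=NULL, no match -> dropped
  - book 8 (The Glass Key): author_id=1 -> matches Young
So 2 of 8 rows are dropped.

SQL:
SELECT a.title, b.name AS author
FROM books a
INNER JOIN authors b ON a.author_id = b.id

Result:
title            | author
-----------------+-------
Winter Gardens   | Perez 
The Red Mountain | Perez 
Quiet Streets    | Perez 
The Last Train   | Perez 
The Long Road    | Davis 
The Glass Key    | Young 


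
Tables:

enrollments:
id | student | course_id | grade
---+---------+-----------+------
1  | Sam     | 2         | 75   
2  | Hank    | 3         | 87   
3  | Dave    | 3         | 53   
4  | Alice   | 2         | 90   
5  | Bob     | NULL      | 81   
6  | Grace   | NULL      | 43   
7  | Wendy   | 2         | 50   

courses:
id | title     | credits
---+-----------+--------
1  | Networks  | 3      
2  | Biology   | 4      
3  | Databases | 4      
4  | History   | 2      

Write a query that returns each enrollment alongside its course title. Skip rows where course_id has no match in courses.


INNER JOIN keeps only enrollments rows whose course_id matches an id in courses. Walk through each enrollment:
  - enrollment 1 (Sam): course_id=2 -> matches Biology
  - enrollment 2 (Hank): course_id=3 -> matches Databases
  - enrollment 3 (Dave): course_id=3 -> matches Databases
  - enrollment 4 (Alice): course_id=2 -> matches Biology
  - enrollment 5 (Bob): course_id=NULL, no match -> dropped
  - enrollment 6 (Grace): course_id=NULL, no match -> dropped
  - enrollment 7 (Wendy): course_id=2 -> matches Biology
So 2 of 7 rows are dropped.

SQL:
SELECT a.student, b.title AS course
FROM enrollments a
INNER JOIN courses b ON a.course_id = b.id

Result:
student | course   
--------+----------
Sam     | Biology  
Hank    | Databases
Dave    | Databases
Alice   | Biology  
Wendy   | Biology  


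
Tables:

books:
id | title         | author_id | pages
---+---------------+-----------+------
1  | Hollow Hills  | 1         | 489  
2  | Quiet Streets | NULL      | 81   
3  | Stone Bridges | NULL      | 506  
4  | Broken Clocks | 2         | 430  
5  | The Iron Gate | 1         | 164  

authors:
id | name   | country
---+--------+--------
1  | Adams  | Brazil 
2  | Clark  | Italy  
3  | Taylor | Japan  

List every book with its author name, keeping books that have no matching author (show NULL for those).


LEFT JOIN keeps every row from books (the left table); where author_id has no match in authors, the author columns become NULL. Walk through each book:
  - book 1 (Hollow Hills): author_id=1 -> matches Adams
  - book 2 (Quiet Streets): author_id=NULL, no match -> kept with NULL
  - book 3 (Stone Bridges): author_id=NULL, no match -> kept with NULL
  - book 4 (Broken Clocks): author_id=2 -> matches Clark
  - book 5 (The Iron Gate): author_id=1 -> matches Adams
All 5 rows appear; 2 have NULL author.

SQL:
SELECT a.title, b.name AS author
FROM books a
LEFT JOIN authors b ON a.author_id = b.id

Result:
title         | author
--------------+-------
Hollow Hills  | Adams 
Quiet Streets | NULL  
Stone Bridges | NULL  
Broken Clocks | Clark 
The Iron Gate | Adams 


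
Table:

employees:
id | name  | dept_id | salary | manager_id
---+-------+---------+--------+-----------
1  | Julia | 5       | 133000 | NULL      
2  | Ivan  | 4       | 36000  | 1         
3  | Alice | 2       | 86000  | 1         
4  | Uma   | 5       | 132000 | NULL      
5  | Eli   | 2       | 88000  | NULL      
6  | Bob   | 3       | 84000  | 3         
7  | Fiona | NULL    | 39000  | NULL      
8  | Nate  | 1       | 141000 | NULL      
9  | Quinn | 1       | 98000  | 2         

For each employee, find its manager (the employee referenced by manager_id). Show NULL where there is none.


This is a self-join: employees is joined to a second copy of itself, matching each row's manager_id to another row's id. Use LEFT JOIN so rows with manager_id=NULL are kept.
  - employee 1 (Julia): manager_id=NULL -> NULL
  - employee 2 (Ivan): manager_id=1 -> Julia
  - employee 3 (Alice): manager_id=1 -> Julia
  - employee 4 (Uma): manager_id=NULL -> NULL
  - employee 5 (Eli): manager_id=NULL -> NULL
  - employee 6 (Bob): manager_id=3 -> Alice
  - employee 7 (Fiona): manager_id=NULL -> NULL
  - employee 8 (Nate): manager_id=NULL -> NULL
  - employee 9 (Quinn): manager_id=2 -> Ivan

SQL:
SELECT a.name AS item, b.name AS manager
FROM employees a
LEFT JOIN employees b ON a.manager_id = b.id

Result:
item  | manager
------+--------
Julia | NULL   
Ivan  | Julia  
Alice | Julia  
Uma   | NULL   
Eli   | NULL   
Bob   | Alice  
Fiona | NULL   
Nate  | NULL   
Quinn | Ivan   


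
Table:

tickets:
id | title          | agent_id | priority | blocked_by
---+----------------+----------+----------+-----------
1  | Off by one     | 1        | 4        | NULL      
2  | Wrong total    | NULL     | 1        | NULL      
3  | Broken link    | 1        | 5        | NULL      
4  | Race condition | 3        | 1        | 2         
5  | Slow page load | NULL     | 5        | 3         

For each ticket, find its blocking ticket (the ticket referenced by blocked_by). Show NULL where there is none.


This is a self-join: tickets is joined to a second copy of itself, matching each row's blocked_by to another row's id. Use LEFT JOIN so rows with blocked_by=NULL are kept.
  - ticket 1 (Off by one): blocked_by=NULL -> NULL
  - ticket 2 (Wrong total): blocked_by=NULL -> NULL
  - ticket 3 (Broken link): blocked_by=NULL -> NULL
  - ticket 4 (Race condition): blocked_by=2 -> Wrong total
  - ticket 5 (Slow page load): blocked_by=3 -> Broken link

SQL:
SELECT a.title AS item, b.title AS blocked_by
FROM tickets a
LEFT JOIN tickets b ON a.blocked_by = b.id

Result:
item           | blocked_by 
---------------+------------
Off by one     | NULL       
Wrong total    | NULL       
Broken link    | NULL       
Race condition | Wrong total
Slow page load | Broken link


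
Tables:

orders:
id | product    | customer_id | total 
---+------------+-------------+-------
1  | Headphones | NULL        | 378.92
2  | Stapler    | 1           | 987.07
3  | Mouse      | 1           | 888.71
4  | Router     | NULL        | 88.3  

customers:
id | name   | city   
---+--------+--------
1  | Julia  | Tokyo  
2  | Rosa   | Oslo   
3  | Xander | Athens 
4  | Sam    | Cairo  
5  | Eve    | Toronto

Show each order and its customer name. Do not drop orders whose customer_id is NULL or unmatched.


LEFT JOIN keeps every row from orders (the left table); where customer_id has no match in customers, the customer columns become NULL. Walk through each order:
  - order 1 (Headphones): customer_id=NULL, no match -> kept with NULL
  - order 2 (Stapler): customer_id=1 -> matches Julia
  - order 3 (Mouse): customer_id=1 -> matches Julia
  - order 4 (Router): customer_id=NULL, no match -> kept with NULL
All 4 rows appear; 2 have NULL customer.

SQL:
SELECT a.product, b.name AS customer
FROM orders a
LEFT JOIN customers b ON a.customer_id = b.id

Result:
product    | customer
-----------+---------
Headphones | NULL    
Stapler    | Julia   
Mouse      | Julia   
Router     | NULL    


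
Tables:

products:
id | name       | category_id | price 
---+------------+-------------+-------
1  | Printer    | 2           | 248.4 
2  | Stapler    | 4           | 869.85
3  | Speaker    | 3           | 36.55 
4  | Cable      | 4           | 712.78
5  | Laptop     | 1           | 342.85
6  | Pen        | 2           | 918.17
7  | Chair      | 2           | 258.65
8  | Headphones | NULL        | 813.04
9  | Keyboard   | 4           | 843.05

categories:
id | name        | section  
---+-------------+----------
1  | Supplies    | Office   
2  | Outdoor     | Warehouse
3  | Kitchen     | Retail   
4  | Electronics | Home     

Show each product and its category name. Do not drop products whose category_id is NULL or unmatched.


LEFT JOIN keeps every row from products (the left table); where category_id has no match in categories, the category columns become NULL. Walk through each product:
  - product 1 (Printer): category_id=2 -> matches Outdoor
  - product 2 (Stapler): category_id=4 -> matches Electronics
  - product 3 (Speaker): category_id=3 -> matches Kitchen
  - product 4 (Cable): category_id=4 -> matches Electronics
  - product 5 (Laptop): category_id=1 -> matches Supplies
  - product 6 (Pen): category_id=2 -> matches Outdoor
  - product 7 (Chair): category_id=2 -> matches Outdoor
  - product 8 (Headphones): category_id=NULL, no match -> kept with NULL
  - product 9 (Keyboard): category_id=4 -> matches Electronics
All 9 rows appear; 1 has NULL category.

SQL:
SELECT a.name, b.name AS category
FROM products a
LEFT JOIN categories b ON a.category_id = b.id

Result:
name       | category   
-----------+------------
Printer    | Outdoor    
Stapler    | Electronics
Speaker    | Kitchen    
Cable      | Electronics
Laptop     | Supplies   
Pen        | Outdoor    
Chair      | Outdoor    
Headphones | NULL       
Keyboard   | Electronics


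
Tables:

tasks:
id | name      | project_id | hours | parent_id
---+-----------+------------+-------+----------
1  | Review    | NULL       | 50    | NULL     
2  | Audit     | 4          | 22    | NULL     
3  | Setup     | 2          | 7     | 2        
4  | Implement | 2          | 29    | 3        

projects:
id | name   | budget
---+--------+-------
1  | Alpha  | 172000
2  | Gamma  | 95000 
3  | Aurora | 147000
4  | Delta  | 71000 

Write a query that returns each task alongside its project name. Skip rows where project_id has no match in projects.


INNER JOIN keeps only tasks rows whose project_id matches an id in projects. Walk through each task:
  - task 1 (Review): project_id=NULL, no match -> dropped
  - task 2 (Audit): project_id=4 -> matches Delta
  - task 3 (Setup): project_id=2 -> matches Gamma
  - task 4 (Implement): project_id=2 -> matches Gamma
So 1 of 4 rows is dropped.

SQL:
SELECT a.name, b.name AS project
FROM tasks a
INNER JOIN projects b ON a.project_id = b.id

Result:
name      | project
----------+--------
Audit     | Delta  
Setup     | Gamma  
Implement | Gamma  


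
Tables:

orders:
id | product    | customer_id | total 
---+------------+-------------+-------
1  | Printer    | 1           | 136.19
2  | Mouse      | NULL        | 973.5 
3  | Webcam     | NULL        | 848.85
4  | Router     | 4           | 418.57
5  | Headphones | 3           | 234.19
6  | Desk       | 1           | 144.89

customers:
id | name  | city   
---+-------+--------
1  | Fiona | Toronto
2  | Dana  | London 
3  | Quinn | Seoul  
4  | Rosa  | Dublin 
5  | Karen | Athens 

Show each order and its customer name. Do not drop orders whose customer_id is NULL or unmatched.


LEFT JOIN keeps every row from orders (the left table); where customer_id has no match in customers, the customer columns become NULL. Walk through each order:
  - order 1 (Printer): customer_id=1 -> matches Fiona
  - order 2 (Mouse): customer_id=NULL, no match -> kept with NULL
  - order 3 (Webcam): customer_id=NULL, no match -> kept with NULL
  - order 4 (Router): customer_id=4 -> matches Rosa
  - order 5 (Headphones): customer_id=3 -> matches Quinn
  - order 6 (Desk): customer_id=1 -> matches Fiona
All 6 rows appear; 2 have NULL customer.

SQL:
SELECT a.product, b.name AS customer
FROM orders a
LEFT JOIN customers b ON a.customer_id = b.id

Result:
product    | customer
-----------+---------
Printer    | Fiona   
Mouse      | NULL    
Webcam     | NULL    
Router     | Rosa    
Headphones | Quinn   
Desk       | Fiona   


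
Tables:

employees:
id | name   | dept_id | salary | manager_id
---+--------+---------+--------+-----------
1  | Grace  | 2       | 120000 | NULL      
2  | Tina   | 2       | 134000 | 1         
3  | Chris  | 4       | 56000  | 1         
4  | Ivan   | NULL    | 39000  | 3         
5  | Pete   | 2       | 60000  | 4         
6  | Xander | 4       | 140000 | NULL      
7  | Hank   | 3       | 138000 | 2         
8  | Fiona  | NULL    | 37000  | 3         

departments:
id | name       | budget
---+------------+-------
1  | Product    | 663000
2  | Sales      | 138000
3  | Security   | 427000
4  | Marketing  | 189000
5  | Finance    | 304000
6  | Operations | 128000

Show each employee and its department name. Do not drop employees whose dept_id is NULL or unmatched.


LEFT JOIN keeps every row from employees (the left table); where dept_id has no match in departments, the department columns become NULL. Walk through each employee:
  - employee 1 (Grace): dept_id=2 -> matches Sales
  - employee 2 (Tina): dept_id=2 -> matches Sales
  - employee 3 (Chris): dept_id=4 -> matches Marketing
  - employee 4 (Ivan): dept_id=NULL, no match -> kept with NULL
  - employee 5 (Pete): dept_id=2 -> matches Sales
  - employee 6 (Xander): dept_id=4 -> matches Marketing
  - employee 7 (Hank): dept_id=3 -> matches Security
  - employee 8 (Fiona): dept_id=NULL, no match -> kept with NULL
All 8 rows appear; 2 have NULL department.

SQL:
SELECT a.name, b.name AS department
FROM employees a
LEFT JOIN departments b ON a.dept_id = b.id

Result:
name   | department
-------+-----------
Grace  | Sales     
Tina   | Sales     
Chris  | Marketing 
Ivan   | NULL      
Pete   | Sales     
Xander | Marketing 
Hank   | Security  
Fiona  | NULL      


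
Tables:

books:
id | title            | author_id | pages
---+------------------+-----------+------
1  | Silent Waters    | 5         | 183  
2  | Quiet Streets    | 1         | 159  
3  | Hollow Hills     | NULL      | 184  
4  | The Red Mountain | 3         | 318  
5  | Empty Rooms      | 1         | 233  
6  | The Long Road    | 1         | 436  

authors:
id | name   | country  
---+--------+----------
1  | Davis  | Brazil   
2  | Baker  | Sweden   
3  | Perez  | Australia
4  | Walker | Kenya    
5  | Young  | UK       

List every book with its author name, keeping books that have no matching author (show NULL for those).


LEFT JOIN keeps every row from books (the left table); where author_id has no match in authors, the author columns become NULL. Walk through each book:
  - book 1 (Silent Waters): author_id=5 -> matches Young
  - book 2 (Quiet Streets): author_id=1 -> matches Davis
  - book 3 (Hollow Hills): author_id=NULL, no match -> kept with NULL
  - book 4 (The Red Mountain): author_id=3 -> matches Perez
  - book 5 (Empty Rooms): author_id=1 -> matches Davis
  - book 6 (The Long Road): author_id=1 -> matches Davis
All 6 rows appear; 1 has NULL author.

SQL:
SELECT a.title, b.name AS author
FROM books a
LEFT JOIN authors b ON a.author_id = b.id

Result:
title            | author
-----------------+-------
Silent Waters    | Young 
Quiet Streets    | Davis 
Hollow Hills     | NULL  
The Red Mountain | Perez 
Empty Rooms      | Davis 
The Long Road    | Davis 


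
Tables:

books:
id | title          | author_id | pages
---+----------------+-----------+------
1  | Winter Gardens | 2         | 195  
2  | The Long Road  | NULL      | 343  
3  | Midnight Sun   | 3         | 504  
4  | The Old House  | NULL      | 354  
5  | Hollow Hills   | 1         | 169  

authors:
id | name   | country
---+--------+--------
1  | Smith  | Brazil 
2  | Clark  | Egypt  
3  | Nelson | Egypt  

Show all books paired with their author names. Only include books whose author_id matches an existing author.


INNER JOIN keeps only books rows whose author_id matches an id in authors. Walk through each book:
  - book 1 (Winter Gardens): author_id=2 -> matches Clark
  - book 2 (The Long Road): author_id=NULL, no match -> dropped
  - book 3 (Midnight Sun): author_id=3 -> matches Nelson
  - book 4 (The Old House): author_id=NULL, no match -> dropped
  - book 5 (Hollow Hills): author_id=1 -> matches Smith
So 2 of 5 rows are dropped.

SQL:
SELECT a.title, b.name AS author
FROM books a
INNER JOIN authors b ON a.author_id = b.id

Result:
title          | author
---------------+-------
Winter Gardens | Clark 
Midnight Sun   | Nelson
Hollow Hills   | Smith 


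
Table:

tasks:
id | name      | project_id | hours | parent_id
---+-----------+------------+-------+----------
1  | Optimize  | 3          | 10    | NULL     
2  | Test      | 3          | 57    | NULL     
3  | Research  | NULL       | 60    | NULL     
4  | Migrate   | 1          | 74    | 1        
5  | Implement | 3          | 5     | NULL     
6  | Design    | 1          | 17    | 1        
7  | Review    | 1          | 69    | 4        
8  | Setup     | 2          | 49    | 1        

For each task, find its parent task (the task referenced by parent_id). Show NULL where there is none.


This is a self-join: tasks is joined to a second copy of itself, matching each row's parent_id to another row's id. Use LEFT JOIN so rows with parent_id=NULL are kept.
  - task 1 (Optimize): parent_id=NULL -> NULL
  - task 2 (Test): parent_id=NULL -> NULL
  - task 3 (Research): parent_id=NULL -> NULL
  - task 4 (Migrate): parent_id=1 -> Optimize
  - task 5 (Implement): parent_id=NULL -> NULL
  - task 6 (Design): parent_id=1 -> Optimize
  - task 7 (Review): parent_id=4 -> Migrate
  - task 8 (Setup): parent_id=1 -> Optimize

SQL:
SELECT a.name AS item, b.name AS parent
FROM tasks a
LEFT JOIN tasks b ON a.parent_id = b.id

Result:
item      | parent  
----------+---------
Optimize  | NULL    
Test      | NULL    
Research  | NULL    
Migrate   | Optimize
Implement | NULL    
Design    | Optimize
Review    | Migrate 
Setup     | Optimize


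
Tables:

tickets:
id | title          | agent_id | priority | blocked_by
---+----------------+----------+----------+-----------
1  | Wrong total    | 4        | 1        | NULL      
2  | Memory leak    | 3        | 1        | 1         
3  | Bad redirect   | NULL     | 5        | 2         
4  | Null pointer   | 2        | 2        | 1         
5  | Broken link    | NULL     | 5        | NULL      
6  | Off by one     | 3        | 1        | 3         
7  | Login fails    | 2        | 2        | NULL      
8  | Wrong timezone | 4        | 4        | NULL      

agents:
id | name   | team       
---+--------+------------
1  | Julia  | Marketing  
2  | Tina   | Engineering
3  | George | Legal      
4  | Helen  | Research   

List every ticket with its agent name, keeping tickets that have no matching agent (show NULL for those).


LEFT JOIN keeps every row from tickets (the left table); where agent_id has no match in agents, the agent columns become NULL. Walk through each ticket:
  - ticket 1 (Wrong total): agent_id=4 -> matches Helen
  - ticket 2 (Memory leak): agent_id=3 -> matches George
  - ticket 3 (Bad redirect): agent_id=NULL, no match -> kept with NULL
  - ticket 4 (Null pointer): agent_id=2 -> matches Tina
  - ticket 5 (Broken link): agent_id=NULL, no match -> kept with NULL
  - ticket 6 (Off by one): agent_id=3 -> matches George
  - ticket 7 (Login fails): agent_id=2 -> matches Tina
  - ticket 8 (Wrong timezone): agent_id=4 -> matches Helen
All 8 rows appear; 2 have NULL agent.

SQL:
SELECT a.title, b.name AS agent
FROM tickets a
LEFT JOIN agents b ON a.agent_id = b.id

Result:
title          | agent 
---------------+-------
Wrong total    | Helen 
Memory leak    | George
Bad redirect   | NULL  
Null pointer   | Tina  
Broken link    | NULL  
Off by one     | George
Login fails    | Tina  
Wrong timezone | Helen 


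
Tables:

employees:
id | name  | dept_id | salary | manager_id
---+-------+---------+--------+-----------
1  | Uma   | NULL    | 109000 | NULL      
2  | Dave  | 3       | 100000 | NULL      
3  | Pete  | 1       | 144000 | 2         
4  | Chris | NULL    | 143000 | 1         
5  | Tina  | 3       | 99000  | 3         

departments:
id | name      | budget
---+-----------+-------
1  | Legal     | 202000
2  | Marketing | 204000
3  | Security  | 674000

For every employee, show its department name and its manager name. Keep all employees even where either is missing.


Two LEFT JOINs from the same base table employees: one to departments via dept_id, one to employees itself via manager_id. Both are LEFT so every employee is preserved.
Match against departments:
  - employee 1 (Uma): dept_id=NULL, no match -> kept with NULL
  - employee 2 (Dave): dept_id=3 -> matches Security
  - employee 3 (Pete): dept_id=1 -> matches Legal
  - employee 4 (Chris): dept_id=NULL, no match -> kept with NULL
  - employee 5 (Tina): dept_id=3 -> matches Security
Match against employees (self):
  - employee 1 (Uma): manager_id=NULL -> NULL
  - employee 2 (Dave): manager_id=NULL -> NULL
  - employee 3 (Pete): manager_id=2 -> Dave
  - employee 4 (Chris): manager_id=1 -> Uma
  - employee 5 (Tina): manager_id=3 -> Pete

SQL:
SELECT a.name, b.name AS department, c.name AS manager
FROM employees a
LEFT JOIN departments b ON a.dept_id = b.id
LEFT JOIN employees c ON a.manager_id = c.id

Result:
name  | department | manager
------+------------+--------
Uma   | NULL       | NULL   
Dave  | Security   | NULL   
Pete  | Legal      | Dave   
Chris | NULL       | Uma    
Tina  | Security   | Pete   
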